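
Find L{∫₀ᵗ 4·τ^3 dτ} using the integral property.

L{∫₀ᵗ f(τ)dτ} = F(s)/s with f(t) = 4t^3. F(s) = 24/s^4, so L{∫₀ᵗ 4·τ^3 dτ} = (24/s^4)/s = 24/s^5. (Check: ∫₀ᵗ 4·τ^3 dτ = 4t^4/4.)

Final answer: 24/s^5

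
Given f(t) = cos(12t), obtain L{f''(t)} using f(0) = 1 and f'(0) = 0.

F(s) = s/(s² + 144). L{f''(t)} = s²F(s) - sf(0) - f'(0) = s³/(s² + 144) - s = (s³ - s(s² + 144))/(s² + 144) = -144s/(s² + 144)

Final answer: -144s/(s² + 144)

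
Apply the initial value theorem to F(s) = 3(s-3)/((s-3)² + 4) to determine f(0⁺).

f(0⁺) = lim_{s→∞} sF(s) = lim_{s→∞} 3s(s-3)/((s-3)² + 4) = 3

Final answer: 3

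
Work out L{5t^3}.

L{t^n} = n!/s^(n+1). So L{5t^3} = 5·3!/s^4 = 30/s^4

Final answer: 30/s^4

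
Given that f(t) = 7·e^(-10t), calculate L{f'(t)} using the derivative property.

f(0) = 7, F(s) = 7/(s+10). L{f'(t)} = s·F(s) - f(0) = 7s/(s+10) - 7 = (7s - 7(s+10))/(s+10) = -70/(s+10)

Final answer: -70/(s+10)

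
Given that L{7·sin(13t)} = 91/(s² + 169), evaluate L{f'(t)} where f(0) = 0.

L{f'(t)} = s·F(s) - f(0) = s·91/(s² + 169) - 0 = 91s/(s² + 169)

Final answer: 91s/(s² + 169)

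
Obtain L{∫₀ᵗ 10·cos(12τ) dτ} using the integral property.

L{∫₀ᵗ f(τ)dτ} = F(s)/s with F(s) = 10s/(s² + 144), so the result is (10s/(s² + 144))/s = 10/(s² + 144)

Final answer: 10/(s² + 144)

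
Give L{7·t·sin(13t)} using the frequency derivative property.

L{sin(13t)} = 13/(s² + 169). By L{t·f(t)} = -F'(s): -d/ds[13/(s² + 169)] = -(13)·(-2s)/(s² + 169)² = 26s/(s² + 169)². Then L{7·t·sin(13t)} = 7·26s/(s² + 169)² = 182s/(s² + 169)²

Final answer: 182s/(s² + 169)²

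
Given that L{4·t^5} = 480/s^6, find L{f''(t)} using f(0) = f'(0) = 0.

L{f''(t)} = s²F(s) - sf(0) - f'(0) = s²·480/s^6 - 0 - 0 = 480/s^4

Final answer: 480/s^4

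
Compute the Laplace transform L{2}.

L{2} = 2 · L{1} = 2/s

Final answer: 2/s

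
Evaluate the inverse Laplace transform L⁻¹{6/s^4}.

L⁻¹{n!/s^(n+1)} = t^n with n=3. So L⁻¹{6/s^4} = t^3

Final answer: t^3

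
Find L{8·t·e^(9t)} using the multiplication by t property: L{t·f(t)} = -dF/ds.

Using L{t^n·e^(at)} = n!/(s-a)^(n+1), L{t·e^(9t)} = 1/(s-9)^2, so L{8·t·e^(9t)} = 8·1/(s-9)^2 = 8/(s-9)^2

Final answer: 8/(s-9)^2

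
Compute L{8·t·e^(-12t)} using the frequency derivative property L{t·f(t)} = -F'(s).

L{e^(-12t)} = 1/(s+12). By frequency derivative: L{t·e^(-12t)} = -d/ds[1/(s+12)] = -(-1)/(s+12)² = 1/(s+12)². Then L{8·t·e^(-12t)} = 8·1/(s+12)² = 8/(s+12)²

Final answer: 8/(s+12)²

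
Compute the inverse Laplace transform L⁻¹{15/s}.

L⁻¹{c/s} = c, so L⁻¹{15/s} = 15

Final answer: 15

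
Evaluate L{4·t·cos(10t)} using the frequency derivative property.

L{cos(10t)} = s/(s² + 100). Derivative: d/ds[s/(s² + 100)] = [(s² + 100) - s·2s]/(s² + 100)² = (100 - s²)/(s² + 100)². So L{t·cos(10t)} = -F'(s) = (s² - 100)/(s² + 100)². Then L{4·t·cos(10t)} = 4·(s² - 100)/(s² + 100)²

Final answer: 4·(s² - 100)/(s² + 100)²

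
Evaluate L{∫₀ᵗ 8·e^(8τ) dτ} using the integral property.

L{∫₀ᵗ f(τ)dτ} = F(s)/s with F(s) = 8/(s-8), so L{∫₀ᵗ 8·e^(8τ) dτ} = 8/(s(s-8))

Final answer: 8/(s(s-8))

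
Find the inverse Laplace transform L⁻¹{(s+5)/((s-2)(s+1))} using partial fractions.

Using partial fractions, f(t) = (7e^(2t) - 4e^(-t))/3

Final answer: (7e^(2t) - 4e^(-t))/3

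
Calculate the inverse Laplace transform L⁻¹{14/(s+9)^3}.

L⁻¹{n!/(s-a)^(n+1)} = t^n·e^(at) with n=2, a=-9. So L⁻¹{2/(s+9)^3} = t^2·e^(-9t), and L⁻¹{14/(s+9)^3} = (14/2)·t^2·e^(-9t) = 7·t^2·e^(-9t)

Final answer: 7·t^2·e^(-9t)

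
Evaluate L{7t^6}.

L{t^n} = n!/s^(n+1). So L{7t^6} = 7·6!/s^7 = 5040/s^7

Final answer: 5040/s^7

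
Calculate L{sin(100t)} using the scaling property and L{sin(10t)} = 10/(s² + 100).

Using L{f(at)} = (1/a)F(s/a) with a=10: L{sin(100t)} = (1/10) · 10/((s/10)² + 100) = (1/10) · 10·100/(s² + 10000) = 100/(s² + 10000)

Final answer: 100/(s² + 10000)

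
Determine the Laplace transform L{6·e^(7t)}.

L{e^(at)} = 1/(s-a), so L{e^(7t)} = 1/(s-7). Then L{6·e^(7t)} = 6/(s-7)

Final answer: 6/(s-7)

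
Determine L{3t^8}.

L{t^n} = n!/s^(n+1). So L{3t^8} = 3·8!/s^9 = 120960/s^9

Final answer: 120960/s^9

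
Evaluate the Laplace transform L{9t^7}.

L{9t^7} = 9 · L{t^7} = 9 · 5040/s^8 = 45360/s^8

Final answer: 45360/s^8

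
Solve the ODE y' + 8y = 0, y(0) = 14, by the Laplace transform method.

L{y'} + 8L{y} = 0. sY - 14 + 8Y = 0. Y(s+8) = 14. Y = 14/(s+8)

Final answer: y(t) = 14e^(-8t)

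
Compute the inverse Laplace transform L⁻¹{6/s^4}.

L⁻¹{n!/s^(n+1)} = t^n with n=3. So L⁻¹{6/s^4} = t^3

Final answer: t^3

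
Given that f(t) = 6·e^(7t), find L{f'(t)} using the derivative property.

f(0) = 6, F(s) = 6/(s-7). L{f'(t)} = s·F(s) - f(0) = 6s/(s-7) - 6 = (6s - 6(s-7))/(s-7) = 42/(s-7)

Final answer: 42/(s-7)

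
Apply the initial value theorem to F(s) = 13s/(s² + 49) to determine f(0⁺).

f(0⁺) = lim_{s→∞} s·13s/(s² + 49) = lim_{s→∞} 13s²/(s² + 49) = 13

Final answer: 13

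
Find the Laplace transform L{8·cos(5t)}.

L{cos(ωt)} = s/(s² + ω²), so L{cos(5t)} = s/(s² + 25). Then L{8·cos(5t)} = 8·s/(s² + 25) = 8s/(s² + 25)

Final answer: 8s/(s² + 25)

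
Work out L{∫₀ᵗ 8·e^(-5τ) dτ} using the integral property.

L{∫₀ᵗ f(τ)dτ} = F(s)/s with F(s) = 8/(s+5), so L{∫₀ᵗ 8·e^(-5τ) dτ} = 8/(s(s+5))

Final answer: 8/(s(s+5))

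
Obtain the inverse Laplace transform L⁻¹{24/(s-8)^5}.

L⁻¹{n!/(s-a)^(n+1)} = t^n·e^(at), so L⁻¹{24/(s-8)^5} = t^4·e^(8t)

Final answer: t^4·e^(8t)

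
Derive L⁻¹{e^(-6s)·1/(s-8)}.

L⁻¹{1/(s-8)} = e^(8t). By the time shift theorem, L⁻¹{e^(-as)F(s)} = u(t-a)f(t-a) with a=6, so L⁻¹{e^(-6s)·1/(s-8)} = u(t-6)·e^(8(t-6))

Final answer: u(t-6)·e^(8(t-6))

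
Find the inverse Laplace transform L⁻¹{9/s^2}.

L⁻¹{n!/s^(n+1)} = t^n with n=1. So L⁻¹{1/s^2} = t, and L⁻¹{9/s^2} = (9/1)·t = 9·t

Final answer: 9·t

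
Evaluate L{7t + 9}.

L{7t + 9} = 7·L{t} + 9·L{1} = 7/s² + 9/s

Final answer: 7/s² + 9/s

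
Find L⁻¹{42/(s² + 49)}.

This is the form c·a/(s² + a²) with a = 7, c = 6. L⁻¹ = 6·sin(7t)

Final answer: 6·sin(7t)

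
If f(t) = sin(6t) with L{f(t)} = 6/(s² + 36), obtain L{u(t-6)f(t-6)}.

Time shift theorem: L{u(t-a)f(t-a)} = e^(-as)F(s). Here a=6, F(s) = 6/(s² + 36), so L{u(t-6)f(t-6)} = e^(-6s)·6/(s² + 36)

Final answer: e^(-6s)·6/(s² + 36)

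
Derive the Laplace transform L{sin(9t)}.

L{sin(ωt)} = ω/(s² + ω²), so L{sin(9t)} = 9/(s² + 81)

Final answer: 9/(s² + 81)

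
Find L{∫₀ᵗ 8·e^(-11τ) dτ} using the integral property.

L{∫₀ᵗ f(τ)dτ} = F(s)/s with F(s) = 8/(s+11), so L{∫₀ᵗ 8·e^(-11τ) dτ} = 8/(s(s+11))

Final answer: 8/(s(s+11))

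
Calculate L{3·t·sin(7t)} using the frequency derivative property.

L{sin(7t)} = 7/(s² + 49). By L{t·f(t)} = -F'(s): -d/ds[7/(s² + 49)] = -(7)·(-2s)/(s² + 49)² = 14s/(s² + 49)². Then L{3·t·sin(7t)} = 3·14s/(s² + 49)² = 42s/(s² + 49)²

Final answer: 42s/(s² + 49)²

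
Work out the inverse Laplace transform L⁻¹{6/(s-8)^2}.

L⁻¹{n!/(s-a)^(n+1)} = t^n·e^(at) with n=1, a=8. So L⁻¹{1/(s-8)^2} = t·e^(8t), and L⁻¹{6/(s-8)^2} = (6/1)·t·e^(8t) = 6·t·e^(8t)

Final answer: 6·t·e^(8t)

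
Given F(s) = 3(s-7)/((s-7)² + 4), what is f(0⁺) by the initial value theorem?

f(0⁺) = lim_{s→∞} sF(s) = lim_{s→∞} 3s(s-7)/((s-7)² + 4) = 3

Final answer: 3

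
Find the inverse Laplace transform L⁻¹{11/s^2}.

L⁻¹{n!/s^(n+1)} = t^n with n=1. So L⁻¹{1/s^2} = t, and L⁻¹{11/s^2} = (11/1)·t = 11·t

Final answer: 11·t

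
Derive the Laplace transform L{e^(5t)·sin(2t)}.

L{e^(at)·sin(ωt)} = ω/((s-a)² + ω²), so L{e^(5t)·sin(2t)} = 2/((s-5)² + 4)

Final answer: 2/((s-5)² + 4)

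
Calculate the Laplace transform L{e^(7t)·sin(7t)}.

L{e^(at)·sin(ωt)} = ω/((s-a)² + ω²), so L{e^(7t)·sin(7t)} = 7/((s-7)² + 49)

Final answer: 7/((s-7)² + 49)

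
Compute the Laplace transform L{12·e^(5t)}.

L{e^(at)} = 1/(s-a), so L{e^(5t)} = 1/(s-5). Then L{12·e^(5t)} = 12/(s-5)

Final answer: 12/(s-5)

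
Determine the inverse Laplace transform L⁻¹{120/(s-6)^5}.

L⁻¹{n!/(s-a)^(n+1)} = t^n·e^(at) with n=4, a=6. So L⁻¹{24/(s-6)^5} = t^4·e^(6t), and L⁻¹{120/(s-6)^5} = (120/24)·t^4·e^(6t) = 5·t^4·e^(6t)

Final answer: 5·t^4·e^(6t)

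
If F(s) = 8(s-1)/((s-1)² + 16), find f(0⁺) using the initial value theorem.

f(0⁺) = lim_{s→∞} sF(s) = lim_{s→∞} 8s(s-1)/((s-1)² + 16) = 8

Final answer: 8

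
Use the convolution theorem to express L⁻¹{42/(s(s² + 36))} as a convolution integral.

42/(s(s² + 36)) = (1/s)·(42/(s² + 36)) = L{1}·L{7·sin(6t)}. So f(t) = 1*(7·sin(6t)) = ∫₀ᵗ 7·sin(6τ) dτ

Final answer: ∫₀ᵗ 7·sin(6τ) dτ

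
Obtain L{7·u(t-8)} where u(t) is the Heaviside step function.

L{u(t-a)} = e^(-as)/s. Here a=8, so L{u(t-8)} = e^(-8s)/s, and L{7·u(t-8)} = 7·e^(-8s)/s

Final answer: 7·e^(-8s)/s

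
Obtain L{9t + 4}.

L{9t + 4} = 9·L{t} + 4·L{1} = 9/s² + 4/s

Final answer: 9/s² + 4/s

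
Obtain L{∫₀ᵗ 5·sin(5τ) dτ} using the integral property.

L{∫₀ᵗ f(τ)dτ} = F(s)/s with F(s) = 25/(s² + 25), so the result is (25/(s² + 25))/s = 25/(s(s² + 25))

Final answer: 25/(s(s² + 25))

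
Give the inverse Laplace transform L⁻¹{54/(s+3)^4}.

L⁻¹{n!/(s-a)^(n+1)} = t^n·e^(at) with n=3, a=-3. So L⁻¹{6/(s+3)^4} = t^3·e^(-3t), and L⁻¹{54/(s+3)^4} = (54/6)·t^3·e^(-3t) = 9·t^3·e^(-3t)

Final answer: 9·t^3·e^(-3t)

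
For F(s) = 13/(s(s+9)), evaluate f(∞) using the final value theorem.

f(∞) = lim_{s→0} s·13/(s(s+9)) = lim_{s→0} 13/(s+9) = 13/9 = 13/9

Final answer: 13/9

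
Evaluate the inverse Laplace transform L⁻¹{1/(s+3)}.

L⁻¹{1/(s-a)} = e^(at), so L⁻¹{1/(s+3)} = e^(-3t)

Final answer: e^(-3t)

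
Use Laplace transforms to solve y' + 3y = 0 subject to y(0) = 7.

L{y'} + 3L{y} = 0. sY - 7 + 3Y = 0. Y(s+3) = 7. Y = 7/(s+3)

Final answer: y(t) = 7e^(-3t)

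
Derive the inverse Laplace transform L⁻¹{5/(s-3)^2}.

L⁻¹{n!/(s-a)^(n+1)} = t^n·e^(at) with n=1, a=3. So L⁻¹{1/(s-3)^2} = t·e^(3t), and L⁻¹{5/(s-3)^2} = (5/1)·t·e^(3t) = 5·t·e^(3t)

Final answer: 5·t·e^(3t)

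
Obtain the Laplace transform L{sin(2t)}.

L{sin(ωt)} = ω/(s² + ω²), so L{sin(2t)} = 2/(s² + 4)

Final answer: 2/(s² + 4)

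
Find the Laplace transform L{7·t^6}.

L{t^n} = n!/s^(n+1), so L{t^6} = 720/s^7. Then L{7·t^6} = 7·720/s^7 = 5040/s^7

Final answer: 5040/s^7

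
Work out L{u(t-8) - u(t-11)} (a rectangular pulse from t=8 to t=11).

L{u(t-a)} = e^(-as)/s. L{u(t-8) - u(t-11)} = (e^(-8s) - e^(-11s))/s

Final answer: (e^(-8s) - e^(-11s))/s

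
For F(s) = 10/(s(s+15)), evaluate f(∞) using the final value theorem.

f(∞) = lim_{s→0} s·10/(s(s+15)) = lim_{s→0} 10/(s+15) = 10/15 = 2/3

Final answer: 2/3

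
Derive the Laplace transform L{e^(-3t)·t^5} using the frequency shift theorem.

L{e^(at)·t^n} = n!/(s-a)^(n+1), so L{e^(-3t)·t^5} = 120/(s+3)^6

Final answer: 120/(s+3)^6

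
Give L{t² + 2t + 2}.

L{t² + 2t + 2} = 2/s³ + 2/s² + 2/s = 2/s³ + 2/s² + 2/s

Final answer: 2/s³ + 2/s² + 2/s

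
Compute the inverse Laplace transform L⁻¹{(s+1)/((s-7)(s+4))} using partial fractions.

Using partial fractions, f(t) = (8e^(7t) + 3e^(-4t))/11

Final answer: (8e^(7t) + 3e^(-4t))/11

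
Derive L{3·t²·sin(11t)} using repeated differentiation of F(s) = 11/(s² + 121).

F(s) = 11/(s² + 121). F'(s) = -22s/(s² + 121)². F''(s) = -22(121 - 3s²)/(s² + 121)³ = (66s² - 2662)/(s² + 121)³. So L{t²·sin(11t)} = (-1)² F''(s) = (66s² - 2662)/(s² + 121)³. Then L{3·t²·sin(11t)} = 3·(66s² - 2662)/(s² + 121)³ = (198s² - 7986)/(s² + 121)³

Final answer: (198s² - 7986)/(s² + 121)³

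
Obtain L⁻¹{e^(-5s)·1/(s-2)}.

L⁻¹{1/(s-2)} = e^(2t). By the time shift theorem, L⁻¹{e^(-as)F(s)} = u(t-a)f(t-a) with a=5, so L⁻¹{e^(-5s)·1/(s-2)} = u(t-5)·e^(2(t-5))

Final answer: u(t-5)·e^(2(t-5))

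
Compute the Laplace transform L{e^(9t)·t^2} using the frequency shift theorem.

L{e^(at)·t^n} = n!/(s-a)^(n+1), so L{e^(9t)·t^2} = 2/(s-9)^3

Final answer: 2/(s-9)^3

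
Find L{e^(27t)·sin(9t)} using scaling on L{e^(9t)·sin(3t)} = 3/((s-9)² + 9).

Scaling with a=3: L{e^(27t)·sin(9t)} = (1/3) · 3/((s/3-9)² + 9). Simplifying: 9/((s-27)² + 81)

Final answer: 9/((s-27)² + 81)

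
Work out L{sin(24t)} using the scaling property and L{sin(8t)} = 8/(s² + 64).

Using L{f(at)} = (1/a)F(s/a) with a=3: L{sin(24t)} = (1/3) · 8/((s/3)² + 64) = (1/3) · 8·9/(s² + 576) = 24/(s² + 576)

Final answer: 24/(s² + 576)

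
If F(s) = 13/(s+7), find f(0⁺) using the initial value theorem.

f(0⁺) = lim_{s→∞} s·13/(s+7) = lim_{s→∞} 13s/(s+7) = 13

Final answer: 13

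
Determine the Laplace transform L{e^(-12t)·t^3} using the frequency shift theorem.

L{e^(at)·t^n} = n!/(s-a)^(n+1), so L{e^(-12t)·t^3} = 6/(s+12)^4

Final answer: 6/(s+12)^4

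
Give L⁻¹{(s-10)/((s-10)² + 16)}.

Using frequency shift: L⁻¹{(s-a)/((s-a)² + b²)} = e^(at)cos(bt). Here a=10, b=4

Final answer: e^(10t)·cos(4t)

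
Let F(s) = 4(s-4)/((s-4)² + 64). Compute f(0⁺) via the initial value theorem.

f(0⁺) = lim_{s→∞} sF(s) = lim_{s→∞} 4s(s-4)/((s-4)² + 64) = 4

Final answer: 4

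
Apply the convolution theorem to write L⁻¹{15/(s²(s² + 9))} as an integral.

15/(s²(s² + 9)) = (1/s²)·(15/(s² + 9)) = L{t}·L{5·sin(3t)}. So f(t) = t*(5·sin(3t)) = ∫₀ᵗ 5τ·sin(3(t-τ)) dτ

Final answer: ∫₀ᵗ 5τ·sin(3(t-τ)) dτ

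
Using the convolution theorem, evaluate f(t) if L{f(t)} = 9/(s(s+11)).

9/(s(s+11)) = (9/s)·(1/(s+11)) = L{9}·L{e^(-11t)}. By convolution, f(t) = 9*e^(-11t) = ∫₀ᵗ 9·e^(-11τ) dτ = 9·(1 - e^(-11t))/11

Final answer: 9·(1 - e^(-11t))/11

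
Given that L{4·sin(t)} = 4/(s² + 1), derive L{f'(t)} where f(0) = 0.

L{f'(t)} = s·F(s) - f(0) = s·4/(s² + 1) - 0 = 4s/(s² + 1)

Final answer: 4s/(s² + 1)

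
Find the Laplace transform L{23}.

L{23} = 23 · L{1} = 23/s

Final answer: 23/s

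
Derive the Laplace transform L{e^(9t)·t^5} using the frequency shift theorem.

L{e^(at)·t^n} = n!/(s-a)^(n+1), so L{e^(9t)·t^5} = 120/(s-9)^6

Final answer: 120/(s-9)^6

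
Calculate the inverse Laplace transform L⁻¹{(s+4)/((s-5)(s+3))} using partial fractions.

Using partial fractions, f(t) = (9e^(5t) - e^(-3t))/8

Final answer: (9e^(5t) - e^(-3t))/8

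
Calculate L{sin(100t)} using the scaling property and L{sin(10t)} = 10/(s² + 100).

Using L{f(at)} = (1/a)F(s/a) with a=10: L{sin(100t)} = (1/10) · 10/((s/10)² + 100) = (1/10) · 10·100/(s² + 10000) = 100/(s² + 10000)

Final answer: 100/(s² + 10000)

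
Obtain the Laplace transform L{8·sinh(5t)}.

L{sinh(ωt)} = ω/(s² - ω²), so L{sinh(5t)} = 5/(s² - 25). Then L{8·sinh(5t)} = 8·5/(s² - 25) = 40/(s² - 25)

Final answer: 40/(s² - 25)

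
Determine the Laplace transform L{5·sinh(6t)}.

L{sinh(ωt)} = ω/(s² - ω²), so L{sinh(6t)} = 6/(s² - 36). Then L{5·sinh(6t)} = 5·6/(s² - 36) = 30/(s² - 36)

Final answer: 30/(s² - 36)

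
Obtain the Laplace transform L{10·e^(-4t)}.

L{e^(at)} = 1/(s-a), so L{e^(-4t)} = 1/(s+4). Then L{10·e^(-4t)} = 10/(s+4)

Final answer: 10/(s+4)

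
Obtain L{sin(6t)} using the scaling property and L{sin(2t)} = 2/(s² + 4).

Using L{f(at)} = (1/a)F(s/a) with a=3: L{sin(6t)} = (1/3) · 2/((s/3)² + 4) = (1/3) · 2·9/(s² + 36) = 6/(s² + 36)

Final answer: 6/(s² + 36)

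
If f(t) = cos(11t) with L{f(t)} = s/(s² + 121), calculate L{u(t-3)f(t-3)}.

Time shift theorem: L{u(t-a)f(t-a)} = e^(-as)F(s). Here a=3, F(s) = s/(s² + 121), so L{u(t-3)f(t-3)} = e^(-3s)·s/(s² + 121)

Final answer: e^(-3s)·s/(s² + 121)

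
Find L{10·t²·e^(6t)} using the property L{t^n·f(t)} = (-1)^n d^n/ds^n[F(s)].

L{e^(6t)} = 1/(s-6). d/ds[1/(s-6)] = -1/(s-6)². d²/ds²[1/(s-6)] = 2/(s-6)³. So L{t²·e^(6t)} = (-1)² · 2/(s-6)³ = 2/(s-6)³. Then L{10·t²·e^(6t)} = 10·2/(s-6)³ = 20/(s-6)³

Final answer: 20/(s-6)³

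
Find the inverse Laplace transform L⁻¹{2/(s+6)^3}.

L⁻¹{n!/(s-a)^(n+1)} = t^n·e^(at) with n=2, a=-6. So L⁻¹{2/(s+6)^3} = t^2·e^(-6t)

Final answer: t^2·e^(-6t)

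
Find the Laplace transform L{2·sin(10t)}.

L{sin(ωt)} = ω/(s² + ω²), so L{sin(10t)} = 10/(s² + 100). Then L{2·sin(10t)} = 2·10/(s² + 100) = 20/(s² + 100)

Final answer: 20/(s² + 100)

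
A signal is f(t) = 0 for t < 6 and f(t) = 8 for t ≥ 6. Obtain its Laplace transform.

f(t) = 8·u(t-6). L{u(t-6)} = e^(-6s)/s, so L{f(t)} = 8·e^(-6s)/s

Final answer: 8·e^(-6s)/s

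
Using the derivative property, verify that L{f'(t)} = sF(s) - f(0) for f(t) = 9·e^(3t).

f'(t) = 27e^(3t). Direct: L{f'(t)} = 27/(s-3). Property: s·9/(s-3) - 9 = (9s - 9(s-3))/(s-3) = 27/(s-3). ✓

Final answer: 27/(s-3)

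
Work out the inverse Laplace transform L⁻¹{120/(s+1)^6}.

L⁻¹{n!/(s-a)^(n+1)} = t^n·e^(at), so L⁻¹{120/(s+1)^6} = t^5·e^(-t)

Final answer: t^5·e^(-t)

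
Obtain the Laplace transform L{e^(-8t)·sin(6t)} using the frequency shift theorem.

Frequency shift: L{e^(at)f(t)} = F(s-a). L{e^(-8t)·sin(6t)} = 6/((s+8)² + 36)

Final answer: 6/((s+8)² + 36)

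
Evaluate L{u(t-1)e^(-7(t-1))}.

u(t-a)f(t-a) with f(t)=e^(-7t). L{e^(-7t)} = 1/(s+7). By time shift: e^(-s)/(s+7)

Final answer: e^(-s)/(s+7)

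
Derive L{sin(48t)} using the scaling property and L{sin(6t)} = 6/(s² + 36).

Using L{f(at)} = (1/a)F(s/a) with a=8: L{sin(48t)} = (1/8) · 6/((s/8)² + 36) = (1/8) · 6·64/(s² + 2304) = 48/(s² + 2304)

Final answer: 48/(s² + 2304)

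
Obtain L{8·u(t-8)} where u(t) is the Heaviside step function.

L{u(t-a)} = e^(-as)/s. Here a=8, so L{u(t-8)} = e^(-8s)/s, and L{8·u(t-8)} = 8·e^(-8s)/s

Final answer: 8·e^(-8s)/s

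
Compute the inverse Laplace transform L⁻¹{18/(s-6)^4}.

L⁻¹{n!/(s-a)^(n+1)} = t^n·e^(at) with n=3, a=6. So L⁻¹{6/(s-6)^4} = t^3·e^(6t), and L⁻¹{18/(s-6)^4} = (18/6)·t^3·e^(6t) = 3·t^3·e^(6t)

Final answer: 3·t^3·e^(6t)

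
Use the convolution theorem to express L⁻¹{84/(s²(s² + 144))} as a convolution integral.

84/(s²(s² + 144)) = (1/s²)·(84/(s² + 144)) = L{t}·L{7·sin(12t)}. So f(t) = t*(7·sin(12t)) = ∫₀ᵗ 7τ·sin(12(t-τ)) dτ

Final answer: ∫₀ᵗ 7τ·sin(12(t-τ)) dτ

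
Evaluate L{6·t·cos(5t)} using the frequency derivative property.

L{cos(5t)} = s/(s² + 25). Derivative: d/ds[s/(s² + 25)] = [(s² + 25) - s·2s]/(s² + 25)² = (25 - s²)/(s² + 25)². So L{t·cos(5t)} = -F'(s) = (s² - 25)/(s² + 25)². Then L{6·t·cos(5t)} = 6·(s² - 25)/(s² + 25)²

Final answer: 6·(s² - 25)/(s² + 25)²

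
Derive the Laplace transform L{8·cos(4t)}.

L{cos(ωt)} = s/(s² + ω²), so L{cos(4t)} = s/(s² + 16). Then L{8·cos(4t)} = 8·s/(s² + 16) = 8s/(s² + 16)

Final answer: 8s/(s² + 16)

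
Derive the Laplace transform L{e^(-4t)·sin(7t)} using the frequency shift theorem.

Frequency shift: L{e^(at)f(t)} = F(s-a). L{e^(-4t)·sin(7t)} = 7/((s+4)² + 49)

Final answer: 7/((s+4)² + 49)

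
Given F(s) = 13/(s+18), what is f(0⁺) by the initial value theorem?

f(0⁺) = lim_{s→∞} s·13/(s+18) = lim_{s→∞} 13s/(s+18) = 13

Final answer: 13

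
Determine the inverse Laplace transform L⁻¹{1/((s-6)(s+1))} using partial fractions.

Decompose: A/(s-6) + B/(s+1). A = 1/7, B = -1/7. f(t) = (e^(6t) - e^(-t))/7

Final answer: (e^(6t) - e^(-t))/7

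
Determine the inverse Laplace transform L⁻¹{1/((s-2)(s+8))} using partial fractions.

Decompose: A/(s-2) + B/(s+8). A = 1/10, B = -1/10. f(t) = (e^(2t) - e^(-8t))/10

Final answer: (e^(2t) - e^(-8t))/10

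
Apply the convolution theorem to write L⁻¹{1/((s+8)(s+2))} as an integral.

1/((s+8)(s+2)) = (1/(s+8))·(1/(s+2)) = L{e^(-8t)}·L{e^(-2t)}. So f(t) = e^(-8t)*e^(-2t) = ∫₀ᵗ e^(-8τ)·e^(-2(t-τ)) dτ

Final answer: ∫₀ᵗ e^(-8τ)·e^(-2(t-τ)) dτ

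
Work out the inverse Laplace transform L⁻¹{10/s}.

L⁻¹{c/s} = c, so L⁻¹{10/s} = 10

Final answer: 10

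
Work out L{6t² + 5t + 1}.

L{6t² + 5t + 1} = 6·2/s³ + 5/s² + 1/s = 12/s³ + 5/s² + 1/s

Final answer: 12/s³ + 5/s² + 1/s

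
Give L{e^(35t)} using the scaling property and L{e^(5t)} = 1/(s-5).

Using L{f(at)} = (1/a)F(s/a) with a=7 and f(t) = e^(5t): L{e^(35t)} = (1/7) · 1/((s/7)-5) = (1/7) · 7/(s-35) = 1/(s-35)

Final answer: 1/(s-35)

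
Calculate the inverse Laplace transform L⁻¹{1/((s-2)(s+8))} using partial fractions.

Decompose: A/(s-2) + B/(s+8). A = 1/10, B = -1/10. f(t) = (e^(2t) - e^(-8t))/10

Final answer: (e^(2t) - e^(-8t))/10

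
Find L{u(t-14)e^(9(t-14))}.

u(t-a)f(t-a) with f(t)=e^(9t). L{e^(9t)} = 1/(s-9). By time shift: e^(-14s)/(s-9)

Final answer: e^(-14s)/(s-9)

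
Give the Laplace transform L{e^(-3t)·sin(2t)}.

L{e^(at)·sin(ωt)} = ω/((s-a)² + ω²), so L{e^(-3t)·sin(2t)} = 2/((s+3)² + 4)

Final answer: 2/((s+3)² + 4)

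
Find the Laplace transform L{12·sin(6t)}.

L{sin(ωt)} = ω/(s² + ω²), so L{sin(6t)} = 6/(s² + 36). Then L{12·sin(6t)} = 12·6/(s² + 36) = 72/(s² + 36)

Final answer: 72/(s² + 36)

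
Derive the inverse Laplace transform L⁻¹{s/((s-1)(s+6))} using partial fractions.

Using partial fractions, f(t) = (e^t + 6e^(-6t))/7

Final answer: (e^t + 6e^(-6t))/7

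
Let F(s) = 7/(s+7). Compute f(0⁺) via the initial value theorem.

f(0⁺) = lim_{s→∞} s·7/(s+7) = lim_{s→∞} 7s/(s+7) = 7

Final answer: 7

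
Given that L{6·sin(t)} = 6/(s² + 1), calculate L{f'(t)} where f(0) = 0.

L{f'(t)} = s·F(s) - f(0) = s·6/(s² + 1) - 0 = 6s/(s² + 1)

Final answer: 6s/(s² + 1)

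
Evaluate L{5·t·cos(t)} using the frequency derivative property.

L{cos(t)} = s/(s² + 1). Derivative: d/ds[s/(s² + 1)] = [(s² + 1) - s·2s]/(s² + 1)² = (1 - s²)/(s² + 1)². So L{t·cos(t)} = -F'(s) = (s² - 1)/(s² + 1)². Then L{5·t·cos(t)} = 5·(s² - 1)/(s² + 1)²

Final answer: 5·(s² - 1)/(s² + 1)²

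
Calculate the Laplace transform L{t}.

L{t^n} = n!/s^(n+1), so L{t} = 1/s^2

Final answer: 1/s^2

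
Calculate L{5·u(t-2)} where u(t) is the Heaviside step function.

L{u(t-a)} = e^(-as)/s. Here a=2, so L{u(t-2)} = e^(-2s)/s, and L{5·u(t-2)} = 5·e^(-2s)/s

Final answer: 5·e^(-2s)/s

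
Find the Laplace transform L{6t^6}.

L{6t^6} = 6 · L{t^6} = 6 · 720/s^7 = 4320/s^7

Final answer: 4320/s^7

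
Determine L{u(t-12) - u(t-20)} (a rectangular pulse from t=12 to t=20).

L{u(t-a)} = e^(-as)/s. L{u(t-12) - u(t-20)} = (e^(-12s) - e^(-20s))/s

Final answer: (e^(-12s) - e^(-20s))/s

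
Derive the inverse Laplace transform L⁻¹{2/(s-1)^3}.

L⁻¹{n!/(s-a)^(n+1)} = t^n·e^(at), so L⁻¹{2/(s-1)^3} = t^2·e^t

Final answer: t^2·e^t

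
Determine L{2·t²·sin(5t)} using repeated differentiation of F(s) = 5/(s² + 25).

F(s) = 5/(s² + 25). F'(s) = -10s/(s² + 25)². F''(s) = -10(25 - 3s²)/(s² + 25)³ = (30s² - 250)/(s² + 25)³. So L{t²·sin(5t)} = (-1)² F''(s) = (30s² - 250)/(s² + 25)³. Then L{2·t²·sin(5t)} = 2·(30s² - 250)/(s² + 25)³ = (60s² - 500)/(s² + 25)³

Final answer: (60s² - 500)/(s² + 25)³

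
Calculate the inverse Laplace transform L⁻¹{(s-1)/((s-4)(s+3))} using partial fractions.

Using partial fractions, f(t) = (3e^(4t) + 4e^(-3t))/7

Final answer: (3e^(4t) + 4e^(-3t))/7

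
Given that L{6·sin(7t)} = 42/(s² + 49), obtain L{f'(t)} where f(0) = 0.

L{f'(t)} = s·F(s) - f(0) = s·42/(s² + 49) - 0 = 42s/(s² + 49)

Final answer: 42s/(s² + 49)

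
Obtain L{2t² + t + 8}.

L{2t² + t + 8} = 2·2/s³ + 1/s² + 8/s = 4/s³ + 1/s² + 8/s

Final answer: 4/s³ + 1/s² + 8/s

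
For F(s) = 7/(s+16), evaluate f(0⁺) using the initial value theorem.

f(0⁺) = lim_{s→∞} s·7/(s+16) = lim_{s→∞} 7s/(s+16) = 7

Final answer: 7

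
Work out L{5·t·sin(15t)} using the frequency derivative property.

L{sin(15t)} = 15/(s² + 225). By L{t·f(t)} = -F'(s): -d/ds[15/(s² + 225)] = -(15)·(-2s)/(s² + 225)² = 30s/(s² + 225)². Then L{5·t·sin(15t)} = 5·30s/(s² + 225)² = 150s/(s² + 225)²

Final answer: 150s/(s² + 225)²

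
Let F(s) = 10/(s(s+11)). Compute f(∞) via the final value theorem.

f(∞) = lim_{s→0} s·10/(s(s+11)) = lim_{s→0} 10/(s+11) = 10/11 = 10/11

Final answer: 10/11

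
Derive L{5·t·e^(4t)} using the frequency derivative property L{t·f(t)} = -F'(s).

L{e^(4t)} = 1/(s-4). By frequency derivative: L{t·e^(4t)} = -d/ds[1/(s-4)] = -(-1)/(s-4)² = 1/(s-4)². Then L{5·t·e^(4t)} = 5·1/(s-4)² = 5/(s-4)²

Final answer: 5/(s-4)²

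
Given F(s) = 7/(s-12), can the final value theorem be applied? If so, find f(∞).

sF(s) = 7s/(s-12) has a pole at s = 12 in the right half-plane. Theorem does NOT apply (unstable system; f(t) = 7·e^(12t) grows without bound).

Final answer: Not applicable (unstable)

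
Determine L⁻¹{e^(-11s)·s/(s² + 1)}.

L⁻¹{s/(s² + 1)} = cos(t). By the time shift theorem, L⁻¹{e^(-as)F(s)} = u(t-a)f(t-a) with a=11, so L⁻¹{e^(-11s)·s/(s² + 1)} = u(t-11)·cos((t-11))

Final answer: u(t-11)·cos((t-11))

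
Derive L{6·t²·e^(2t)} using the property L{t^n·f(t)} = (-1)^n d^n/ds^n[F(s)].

L{e^(2t)} = 1/(s-2). d/ds[1/(s-2)] = -1/(s-2)². d²/ds²[1/(s-2)] = 2/(s-2)³. So L{t²·e^(2t)} = (-1)² · 2/(s-2)³ = 2/(s-2)³. Then L{6·t²·e^(2t)} = 6·2/(s-2)³ = 12/(s-2)³

Final answer: 12/(s-2)³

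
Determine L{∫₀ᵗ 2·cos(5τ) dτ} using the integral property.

L{∫₀ᵗ f(τ)dτ} = F(s)/s with F(s) = 2s/(s² + 25), so the result is (2s/(s² + 25))/s = 2/(s² + 25)

Final answer: 2/(s² + 25)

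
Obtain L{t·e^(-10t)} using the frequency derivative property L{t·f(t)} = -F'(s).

L{e^(-10t)} = 1/(s+10). By frequency derivative: L{t·e^(-10t)} = -d/ds[1/(s+10)] = -(-1)/(s+10)² = 1/(s+10)²

Final answer: 1/(s+10)²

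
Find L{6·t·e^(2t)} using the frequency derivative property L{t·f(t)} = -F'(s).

L{e^(2t)} = 1/(s-2). By frequency derivative: L{t·e^(2t)} = -d/ds[1/(s-2)] = -(-1)/(s-2)² = 1/(s-2)². Then L{6·t·e^(2t)} = 6·1/(s-2)² = 6/(s-2)²

Final answer: 6/(s-2)²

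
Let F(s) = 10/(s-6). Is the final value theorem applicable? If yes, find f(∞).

sF(s) = 10s/(s-6) has a pole at s = 6 in the right half-plane. Theorem does NOT apply (unstable system; f(t) = 10·e^(6t) grows without bound).

Final answer: Not applicable (unstable)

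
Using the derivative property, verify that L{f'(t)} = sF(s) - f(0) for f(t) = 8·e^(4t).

f'(t) = 32e^(4t). Direct: L{f'(t)} = 32/(s-4). Property: s·8/(s-4) - 8 = (8s - 8(s-4))/(s-4) = 32/(s-4). ✓

Final answer: 32/(s-4)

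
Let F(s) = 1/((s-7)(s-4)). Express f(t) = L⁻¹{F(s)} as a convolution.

1/((s-7)(s-4)) = (1/(s-7))·(1/(s-4)) = L{e^(7t)}·L{e^(4t)}. So f(t) = e^(7t)*e^(4t) = ∫₀ᵗ e^(7τ)·e^(4(t-τ)) dτ

Final answer: ∫₀ᵗ e^(7τ)·e^(4(t-τ)) dτ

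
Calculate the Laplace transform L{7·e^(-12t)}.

L{e^(at)} = 1/(s-a), so L{e^(-12t)} = 1/(s+12). Then L{7·e^(-12t)} = 7/(s+12)

Final answer: 7/(s+12)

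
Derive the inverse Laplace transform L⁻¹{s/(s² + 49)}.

L⁻¹{s/(s² + 49)} = cos(7t)

Final answer: cos(7t)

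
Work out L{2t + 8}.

L{2t + 8} = 2·L{t} + 8·L{1} = 2/s² + 8/s

Final answer: 2/s² + 8/s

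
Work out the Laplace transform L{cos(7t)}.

L{cos(ωt)} = s/(s² + ω²), so L{cos(7t)} = s/(s² + 49)

Final answer: s/(s² + 49)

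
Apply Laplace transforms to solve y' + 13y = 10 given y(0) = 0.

sY + 13Y = 10/s. Y = 10/(s(s+13)). Partial fractions: Y = 10/13/s - 10/13/(s+13)

Final answer: y(t) = 10/13(1 - e^(-13t))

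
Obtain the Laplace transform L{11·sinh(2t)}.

L{sinh(ωt)} = ω/(s² - ω²), so L{sinh(2t)} = 2/(s² - 4). Then L{11·sinh(2t)} = 11·2/(s² - 4) = 22/(s² - 4)

Final answer: 22/(s² - 4)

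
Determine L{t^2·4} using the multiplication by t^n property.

L{4} = 4/s. d^1/ds^1[1/s] = -1/s². d^2/ds^2[1/s] = 2/s^3. So L{t^2} = (-1)^{2}·2/s^3 = 2/s^3. Then L{t^2·4} = 4·2/s^3 = 8/s^3

Final answer: 8/s^3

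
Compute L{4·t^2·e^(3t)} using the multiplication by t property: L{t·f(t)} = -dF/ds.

Using L{t^n·e^(at)} = n!/(s-a)^(n+1), L{t^2·e^(3t)} = 2/(s-3)^3, so L{4·t^2·e^(3t)} = 4·2/(s-3)^3 = 8/(s-3)^3

Final answer: 8/(s-3)^3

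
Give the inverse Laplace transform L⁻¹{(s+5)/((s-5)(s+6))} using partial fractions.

Using partial fractions, f(t) = (10e^(5t) + e^(-6t))/11

Final answer: (10e^(5t) + e^(-6t))/11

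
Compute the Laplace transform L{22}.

L{22} = 22 · L{1} = 22/s

Final answer: 22/s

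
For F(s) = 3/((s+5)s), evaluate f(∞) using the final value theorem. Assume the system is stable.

f(∞) = lim_{s→0} sF(s) = lim_{s→0} 3/(s+5) = 3/5

Final answer: 3/5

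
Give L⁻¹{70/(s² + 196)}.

This is the form c·a/(s² + a²) with a = 14, c = 5. L⁻¹ = 5·sin(14t)

Final answer: 5·sin(14t)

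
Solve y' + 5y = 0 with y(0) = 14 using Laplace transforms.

L{y'} + 5L{y} = 0. sY - 14 + 5Y = 0. Y(s+5) = 14. Y = 14/(s+5)

Final answer: y(t) = 14e^(-5t)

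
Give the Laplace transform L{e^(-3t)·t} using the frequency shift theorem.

L{e^(at)·t^n} = n!/(s-a)^(n+1), so L{e^(-3t)·t} = 1/(s+3)^2

Final answer: 1/(s+3)^2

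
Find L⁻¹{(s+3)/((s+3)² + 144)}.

Using frequency shift: L⁻¹{(s-a)/((s-a)² + b²)} = e^(at)cos(bt). Here a=-3, b=12

Final answer: e^(-3t)·cos(12t)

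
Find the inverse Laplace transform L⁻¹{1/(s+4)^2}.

L⁻¹{n!/(s-a)^(n+1)} = t^n·e^(at), so L⁻¹{1/(s+4)^2} = t·e^(-4t)

Final answer: t·e^(-4t)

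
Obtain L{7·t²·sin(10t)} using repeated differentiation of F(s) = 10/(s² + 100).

F(s) = 10/(s² + 100). F'(s) = -20s/(s² + 100)². F''(s) = -20(100 - 3s²)/(s² + 100)³ = (60s² - 2000)/(s² + 100)³. So L{t²·sin(10t)} = (-1)² F''(s) = (60s² - 2000)/(s² + 100)³. Then L{7·t²·sin(10t)} = 7·(60s² - 2000)/(s² + 100)³ = (420s² - 14000)/(s² + 100)³

Final answer: (420s² - 14000)/(s² + 100)³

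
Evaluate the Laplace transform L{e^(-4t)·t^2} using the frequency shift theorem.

L{e^(at)·t^n} = n!/(s-a)^(n+1), so L{e^(-4t)·t^2} = 2/(s+4)^3

Final answer: 2/(s+4)^3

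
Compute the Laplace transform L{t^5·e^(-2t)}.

L{t^n·e^(at)} = n!/(s-a)^(n+1), so L{t^5·e^(-2t)} = 120/(s+2)^6

Final answer: 120/(s+2)^6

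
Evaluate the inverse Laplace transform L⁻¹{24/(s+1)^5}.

L⁻¹{n!/(s-a)^(n+1)} = t^n·e^(at) with n=4, a=-1. So L⁻¹{24/(s+1)^5} = t^4·e^(-t)

Final answer: t^4·e^(-t)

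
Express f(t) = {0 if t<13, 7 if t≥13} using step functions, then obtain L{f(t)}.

f(t) = 7·u(t-13). L{u(t-13)} = e^(-13s)/s, so L{f(t)} = 7·e^(-13s)/s

Final answer: 7·e^(-13s)/s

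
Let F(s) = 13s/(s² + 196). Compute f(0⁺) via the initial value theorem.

f(0⁺) = lim_{s→∞} s·13s/(s² + 196) = lim_{s→∞} 13s²/(s² + 196) = 13

Final answer: 13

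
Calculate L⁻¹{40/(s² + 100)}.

This is the form c·a/(s² + a²) with a = 10, c = 4. L⁻¹ = 4·sin(10t)

Final answer: 4·sin(10t)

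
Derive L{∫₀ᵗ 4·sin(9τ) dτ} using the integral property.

L{∫₀ᵗ f(τ)dτ} = F(s)/s with F(s) = 36/(s² + 81), so the result is (36/(s² + 81))/s = 36/(s(s² + 81))

Final answer: 36/(s(s² + 81))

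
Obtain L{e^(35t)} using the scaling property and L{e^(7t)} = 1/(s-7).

Using L{f(at)} = (1/a)F(s/a) with a=5 and f(t) = e^(7t): L{e^(35t)} = (1/5) · 1/((s/5)-7) = (1/5) · 5/(s-35) = 1/(s-35)

Final answer: 1/(s-35)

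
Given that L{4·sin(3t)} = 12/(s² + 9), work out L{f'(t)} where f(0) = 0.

L{f'(t)} = s·F(s) - f(0) = s·12/(s² + 9) - 0 = 12s/(s² + 9)

Final answer: 12s/(s² + 9)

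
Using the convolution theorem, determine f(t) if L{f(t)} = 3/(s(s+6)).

3/(s(s+6)) = (3/s)·(1/(s+6)) = L{3}·L{e^(-6t)}. By convolution, f(t) = 3*e^(-6t) = ∫₀ᵗ 3·e^(-6τ) dτ = 3·(1 - e^(-6t))/6

Final answer: 3·(1 - e^(-6t))/6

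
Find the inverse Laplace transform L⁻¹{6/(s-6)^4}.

L⁻¹{n!/(s-a)^(n+1)} = t^n·e^(at) with n=3, a=6. So L⁻¹{6/(s-6)^4} = t^3·e^(6t)

Final answer: t^3·e^(6t)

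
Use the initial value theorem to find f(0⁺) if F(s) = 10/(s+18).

f(0⁺) = lim_{s→∞} s·10/(s+18) = lim_{s→∞} 10s/(s+18) = 10

Final answer: 10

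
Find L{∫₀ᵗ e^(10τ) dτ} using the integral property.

L{∫₀ᵗ f(τ)dτ} = F(s)/s with F(s) = 1/(s-10), so L{∫₀ᵗ e^(10τ) dτ} = 1/(s(s-10))

Final answer: 1/(s(s-10))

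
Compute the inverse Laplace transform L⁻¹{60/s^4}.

L⁻¹{n!/s^(n+1)} = t^n with n=3. So L⁻¹{6/s^4} = t^3, and L⁻¹{60/s^4} = (60/6)·t^3 = 10·t^3

Final answer: 10·t^3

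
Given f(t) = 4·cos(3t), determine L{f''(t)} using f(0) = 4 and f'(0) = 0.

F(s) = 4s/(s² + 9). L{f''(t)} = s²F(s) - sf(0) - f'(0) = 4s³/(s² + 9) - 4s = (4s³ - 4s(s² + 9))/(s² + 9) = -36s/(s² + 9)

Final answer: -36s/(s² + 9)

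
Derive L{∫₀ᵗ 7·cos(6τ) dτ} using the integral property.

L{∫₀ᵗ f(τ)dτ} = F(s)/s with F(s) = 7s/(s² + 36), so the result is (7s/(s² + 36))/s = 7/(s² + 36)

Final answer: 7/(s² + 36)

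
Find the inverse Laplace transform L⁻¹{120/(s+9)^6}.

L⁻¹{n!/(s-a)^(n+1)} = t^n·e^(at), so L⁻¹{120/(s+9)^6} = t^5·e^(-9t)

Final answer: t^5·e^(-9t)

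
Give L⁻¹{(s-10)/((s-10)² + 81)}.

Using frequency shift: L⁻¹{(s-a)/((s-a)² + b²)} = e^(at)cos(bt). Here a=10, b=9

Final answer: e^(10t)·cos(9t)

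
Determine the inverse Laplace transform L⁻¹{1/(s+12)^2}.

L⁻¹{n!/(s-a)^(n+1)} = t^n·e^(at), so L⁻¹{1/(s+12)^2} = t·e^(-12t)

Final answer: t·e^(-12t)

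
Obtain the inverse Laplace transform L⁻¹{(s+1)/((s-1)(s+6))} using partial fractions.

Using partial fractions, f(t) = (2e^t + 5e^(-6t))/7

Final answer: (2e^t + 5e^(-6t))/7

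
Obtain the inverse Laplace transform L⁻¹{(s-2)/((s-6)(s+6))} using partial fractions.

Using partial fractions, f(t) = (4e^(6t) + 8e^(-6t))/12

Final answer: (4e^(6t) + 8e^(-6t))/12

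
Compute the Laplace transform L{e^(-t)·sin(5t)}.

L{e^(at)·sin(ωt)} = ω/((s-a)² + ω²), so L{e^(-t)·sin(5t)} = 5/((s+1)² + 25)

Final answer: 5/((s+1)² + 25)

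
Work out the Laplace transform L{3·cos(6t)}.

L{cos(ωt)} = s/(s² + ω²), so L{cos(6t)} = s/(s² + 36). Then L{3·cos(6t)} = 3·s/(s² + 36) = 3s/(s² + 36)

Final answer: 3s/(s² + 36)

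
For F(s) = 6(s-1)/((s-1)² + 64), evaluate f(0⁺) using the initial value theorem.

f(0⁺) = lim_{s→∞} sF(s) = lim_{s→∞} 6s(s-1)/((s-1)² + 64) = 6

Final answer: 6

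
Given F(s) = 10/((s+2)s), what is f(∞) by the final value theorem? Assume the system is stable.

f(∞) = lim_{s→0} sF(s) = lim_{s→0} 10/(s+2) = 5

Final answer: 5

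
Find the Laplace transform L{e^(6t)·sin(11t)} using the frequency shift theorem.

Frequency shift: L{e^(at)f(t)} = F(s-a). L{e^(6t)·sin(11t)} = 11/((s-6)² + 121)

Final answer: 11/((s-6)² + 121)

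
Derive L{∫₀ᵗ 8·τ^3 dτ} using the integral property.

L{∫₀ᵗ f(τ)dτ} = F(s)/s with f(t) = 8t^3. F(s) = 48/s^4, so L{∫₀ᵗ 8·τ^3 dτ} = (48/s^4)/s = 48/s^5. (Check: ∫₀ᵗ 8·τ^3 dτ = 8t^4/4.)

Final answer: 48/s^5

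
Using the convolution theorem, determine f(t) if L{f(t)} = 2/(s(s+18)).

2/(s(s+18)) = (2/s)·(1/(s+18)) = L{2}·L{e^(-18t)}. By convolution, f(t) = 2*e^(-18t) = ∫₀ᵗ 2·e^(-18τ) dτ = 2·(1 - e^(-18t))/18

Final answer: 2·(1 - e^(-18t))/18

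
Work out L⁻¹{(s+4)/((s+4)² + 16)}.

Using frequency shift: L⁻¹{(s-a)/((s-a)² + b²)} = e^(at)cos(bt). Here a=-4, b=4

Final answer: e^(-4t)·cos(4t)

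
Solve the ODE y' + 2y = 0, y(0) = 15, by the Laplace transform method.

L{y'} + 2L{y} = 0. sY - 15 + 2Y = 0. Y(s+2) = 15. Y = 15/(s+2)

Final answer: y(t) = 15e^(-2t)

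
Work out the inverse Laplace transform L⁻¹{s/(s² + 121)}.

L⁻¹{s/(s² + 121)} = cos(11t)

Final answer: cos(11t)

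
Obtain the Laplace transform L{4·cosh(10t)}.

L{cosh(ωt)} = s/(s² - ω²), so L{cosh(10t)} = s/(s² - 100). Then L{4·cosh(10t)} = 4·s/(s² - 100) = 4s/(s² - 100)

Final answer: 4s/(s² - 100)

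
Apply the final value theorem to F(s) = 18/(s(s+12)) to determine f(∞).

f(∞) = lim_{s→0} s·18/(s(s+12)) = lim_{s→0} 18/(s+12) = 18/12 = 3/2

Final answer: 3/2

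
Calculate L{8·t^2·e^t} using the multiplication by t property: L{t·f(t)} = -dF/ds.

Using L{t^n·e^(at)} = n!/(s-a)^(n+1), L{t^2·e^t} = 2/(s-1)^3, so L{8·t^2·e^t} = 8·2/(s-1)^3 = 16/(s-1)^3

Final answer: 16/(s-1)^3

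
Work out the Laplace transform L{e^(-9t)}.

L{e^(at)} = 1/(s-a), so L{e^(-9t)} = 1/(s+9)

Final answer: 1/(s+9)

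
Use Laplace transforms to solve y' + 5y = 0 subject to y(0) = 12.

L{y'} + 5L{y} = 0. sY - 12 + 5Y = 0. Y(s+5) = 12. Y = 12/(s+5)

Final answer: y(t) = 12e^(-5t)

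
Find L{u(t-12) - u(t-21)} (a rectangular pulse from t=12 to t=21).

L{u(t-a)} = e^(-as)/s. L{u(t-12) - u(t-21)} = (e^(-12s) - e^(-21s))/s

Final answer: (e^(-12s) - e^(-21s))/s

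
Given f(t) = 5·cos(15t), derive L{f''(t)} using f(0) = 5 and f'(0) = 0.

F(s) = 5s/(s² + 225). L{f''(t)} = s²F(s) - sf(0) - f'(0) = 5s³/(s² + 225) - 5s = (5s³ - 5s(s² + 225))/(s² + 225) = -1125s/(s² + 225)

Final answer: -1125s/(s² + 225)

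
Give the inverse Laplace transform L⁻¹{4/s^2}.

L⁻¹{n!/s^(n+1)} = t^n with n=1. So L⁻¹{1/s^2} = t, and L⁻¹{4/s^2} = (4/1)·t = 4·t

Final answer: 4·t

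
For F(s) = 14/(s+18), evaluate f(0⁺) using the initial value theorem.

f(0⁺) = lim_{s→∞} s·14/(s+18) = lim_{s→∞} 14s/(s+18) = 14

Final answer: 14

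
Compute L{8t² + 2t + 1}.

L{8t² + 2t + 1} = 8·2/s³ + 2/s² + 1/s = 16/s³ + 2/s² + 1/s

Final answer: 16/s³ + 2/s² + 1/s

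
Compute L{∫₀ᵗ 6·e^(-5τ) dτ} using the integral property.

L{∫₀ᵗ f(τ)dτ} = F(s)/s with F(s) = 6/(s+5), so L{∫₀ᵗ 6·e^(-5τ) dτ} = 6/(s(s+5))

Final answer: 6/(s(s+5))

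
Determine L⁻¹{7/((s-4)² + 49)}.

Form: b/((s-a)² + b²) → e^(at)sin(bt). With a=4, b=7

Final answer: e^(4t)·sin(7t)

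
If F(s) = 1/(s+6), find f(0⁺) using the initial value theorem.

f(0⁺) = lim_{s→∞} s·1/(s+6) = lim_{s→∞} s/(s+6) = 1

Final answer: 1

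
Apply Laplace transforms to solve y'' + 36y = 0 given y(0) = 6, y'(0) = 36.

L{y''} + 36L{y} = 0. s²Y - 6s - 36 + 36Y = 0. Y(s² + 36) = 6s + 36. Y = (6s + 36)/(s² + 36). Inverting: y(t) = 6cos(6t) + 6sin(6t)

Final answer: y(t) = 6cos(6t) + 6sin(6t)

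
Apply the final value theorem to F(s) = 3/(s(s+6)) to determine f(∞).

f(∞) = lim_{s→0} s·3/(s(s+6)) = lim_{s→0} 3/(s+6) = 3/6 = 1/2

Final answer: 1/2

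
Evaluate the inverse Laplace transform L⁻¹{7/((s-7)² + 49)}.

Using frequency shift, L⁻¹{7/((s-7)² + 49)} = e^(7t)·sin(7t)

Final answer: e^(7t)·sin(7t)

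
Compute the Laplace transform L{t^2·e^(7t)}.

L{t^n·e^(at)} = n!/(s-a)^(n+1), so L{t^2·e^(7t)} = 2/(s-7)^3

Final answer: 2/(s-7)^3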